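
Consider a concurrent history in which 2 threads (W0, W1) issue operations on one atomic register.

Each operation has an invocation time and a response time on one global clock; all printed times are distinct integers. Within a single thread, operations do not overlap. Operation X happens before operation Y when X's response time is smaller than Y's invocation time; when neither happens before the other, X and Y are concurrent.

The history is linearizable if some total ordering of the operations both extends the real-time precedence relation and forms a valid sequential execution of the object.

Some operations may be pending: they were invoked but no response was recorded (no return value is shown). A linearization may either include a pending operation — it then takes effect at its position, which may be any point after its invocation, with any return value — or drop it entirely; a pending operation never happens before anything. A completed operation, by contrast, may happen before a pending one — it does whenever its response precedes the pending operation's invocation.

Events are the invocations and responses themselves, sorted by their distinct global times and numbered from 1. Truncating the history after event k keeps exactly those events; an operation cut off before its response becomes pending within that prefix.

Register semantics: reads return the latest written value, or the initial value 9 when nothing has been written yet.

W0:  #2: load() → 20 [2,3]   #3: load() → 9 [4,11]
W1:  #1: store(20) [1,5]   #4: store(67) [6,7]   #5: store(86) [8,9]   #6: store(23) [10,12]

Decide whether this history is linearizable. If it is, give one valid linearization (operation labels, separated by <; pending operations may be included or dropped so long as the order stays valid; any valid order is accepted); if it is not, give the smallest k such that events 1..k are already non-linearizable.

prefix check: 1..10 passes, 1..11 fails once #3's time-11 response joins
all 7 real-time-respecting orders fail — 5 completed atomic register operations, no legal replay
include/drop combinations of the 1 pending operation (#6) were all tried; none helps
one such order, #1, #2, #3, #4, #5 (pending dropped), breaks at step 3 where #3 load() → 9 is illegal
one such order, #1, #2, #4, #3, #5 (pending dropped), breaks at step 4 where #3 load() → 9 is illegal

not linearizable — minimal violating prefix: 11 events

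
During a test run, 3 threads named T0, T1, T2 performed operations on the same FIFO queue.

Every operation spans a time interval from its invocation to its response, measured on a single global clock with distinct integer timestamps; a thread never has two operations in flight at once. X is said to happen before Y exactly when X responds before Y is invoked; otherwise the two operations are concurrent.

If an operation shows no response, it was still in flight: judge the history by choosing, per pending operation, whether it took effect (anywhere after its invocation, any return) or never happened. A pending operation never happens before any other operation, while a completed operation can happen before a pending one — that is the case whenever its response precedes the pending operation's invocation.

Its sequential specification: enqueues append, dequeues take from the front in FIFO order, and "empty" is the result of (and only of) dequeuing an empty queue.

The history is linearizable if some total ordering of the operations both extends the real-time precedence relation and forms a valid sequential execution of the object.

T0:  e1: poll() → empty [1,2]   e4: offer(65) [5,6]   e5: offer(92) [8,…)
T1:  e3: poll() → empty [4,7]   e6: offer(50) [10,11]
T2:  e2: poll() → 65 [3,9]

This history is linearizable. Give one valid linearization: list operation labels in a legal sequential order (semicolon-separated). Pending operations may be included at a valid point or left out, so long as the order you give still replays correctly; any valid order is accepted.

e1; e3; e4; e2; e5; e6

after step 1 (e1 poll() → empty): queue <>
after step 2 (e3 poll() → empty): queue <>
after step 3 (e4 offer(65)): queue <65>
after step 4 (e2 poll() → 65): queue <>
after step 5 (e5 offer(92) (pending, included)): queue <92>
after step 6 (e6 offer(50)): queue <92,50>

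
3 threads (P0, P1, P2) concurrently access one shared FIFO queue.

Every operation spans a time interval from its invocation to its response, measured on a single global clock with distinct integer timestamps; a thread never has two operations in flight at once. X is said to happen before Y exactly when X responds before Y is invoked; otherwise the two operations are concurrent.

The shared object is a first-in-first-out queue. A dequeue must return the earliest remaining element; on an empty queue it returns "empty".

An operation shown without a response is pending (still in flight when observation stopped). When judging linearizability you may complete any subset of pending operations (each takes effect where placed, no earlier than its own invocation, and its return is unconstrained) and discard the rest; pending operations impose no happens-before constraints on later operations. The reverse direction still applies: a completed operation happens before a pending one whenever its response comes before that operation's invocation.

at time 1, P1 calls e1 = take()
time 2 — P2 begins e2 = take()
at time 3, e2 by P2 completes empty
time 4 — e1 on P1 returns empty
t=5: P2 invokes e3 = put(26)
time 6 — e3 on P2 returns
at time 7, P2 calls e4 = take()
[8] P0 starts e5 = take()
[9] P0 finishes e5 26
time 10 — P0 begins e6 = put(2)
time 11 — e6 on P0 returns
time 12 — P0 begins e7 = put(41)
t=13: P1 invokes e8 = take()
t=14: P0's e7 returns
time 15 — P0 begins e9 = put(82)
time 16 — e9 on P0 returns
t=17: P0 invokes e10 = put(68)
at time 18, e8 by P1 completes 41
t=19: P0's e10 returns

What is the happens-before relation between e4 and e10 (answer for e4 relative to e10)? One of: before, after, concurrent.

concurrent

e4 spans [7,…), e10 spans [17,19]
the intervals overlap in both directions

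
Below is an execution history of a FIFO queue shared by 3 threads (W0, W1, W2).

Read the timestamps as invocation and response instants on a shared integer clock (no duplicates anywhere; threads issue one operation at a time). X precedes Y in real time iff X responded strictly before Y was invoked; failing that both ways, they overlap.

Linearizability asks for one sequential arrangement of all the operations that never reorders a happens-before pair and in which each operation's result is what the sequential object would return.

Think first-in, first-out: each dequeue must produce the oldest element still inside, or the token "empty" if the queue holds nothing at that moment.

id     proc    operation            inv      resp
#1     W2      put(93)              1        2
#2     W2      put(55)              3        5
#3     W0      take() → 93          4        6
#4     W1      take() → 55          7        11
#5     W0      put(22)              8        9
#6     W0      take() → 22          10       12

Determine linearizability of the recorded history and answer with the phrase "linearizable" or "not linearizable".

linearizable

one valid linearization: #1, #2, #3, #4, #5, #6
1. #1 put(93), leaving queue <93>
2. #2 put(55), leaving queue <93,55>
3. #3 take() → 93, leaving queue <55>
4. #4 take() → 55, leaving queue <>
5. #5 put(22), leaving queue <22>
6. #6 take() → 22, leaving queue <>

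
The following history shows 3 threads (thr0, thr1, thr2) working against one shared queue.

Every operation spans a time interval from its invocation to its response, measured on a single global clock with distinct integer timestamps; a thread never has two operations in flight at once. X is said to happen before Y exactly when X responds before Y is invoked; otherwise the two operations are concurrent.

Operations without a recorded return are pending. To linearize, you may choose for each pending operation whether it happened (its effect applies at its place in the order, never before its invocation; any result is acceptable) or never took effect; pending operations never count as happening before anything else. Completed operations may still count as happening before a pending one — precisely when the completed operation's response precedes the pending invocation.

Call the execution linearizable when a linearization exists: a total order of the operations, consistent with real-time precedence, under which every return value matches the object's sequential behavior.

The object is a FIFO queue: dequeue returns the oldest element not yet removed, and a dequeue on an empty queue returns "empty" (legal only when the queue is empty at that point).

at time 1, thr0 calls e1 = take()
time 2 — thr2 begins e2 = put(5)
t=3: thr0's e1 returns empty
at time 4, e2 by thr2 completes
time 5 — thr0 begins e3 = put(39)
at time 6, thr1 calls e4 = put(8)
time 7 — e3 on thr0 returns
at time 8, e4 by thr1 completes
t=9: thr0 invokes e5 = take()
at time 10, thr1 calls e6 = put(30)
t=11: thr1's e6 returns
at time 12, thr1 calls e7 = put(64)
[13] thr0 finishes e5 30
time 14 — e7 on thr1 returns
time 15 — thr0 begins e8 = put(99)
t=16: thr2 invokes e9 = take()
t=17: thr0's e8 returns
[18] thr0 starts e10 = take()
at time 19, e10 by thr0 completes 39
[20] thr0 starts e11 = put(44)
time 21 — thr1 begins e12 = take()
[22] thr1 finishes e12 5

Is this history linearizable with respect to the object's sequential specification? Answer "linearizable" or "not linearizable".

through event 12 a valid linearization exists; event 13 (e5 responding at time 13) ends that
the 6 completed operations admit 8 real-time orders; each fails the queue replay
every completion of the 1 pending operation (e7) was checked; none linearizes
sample order e1, e2, e3, e4, e5, e6 (pending dropped) stalls at step 5 — e5 take() → 30 has no legal effect
sample order e1, e2, e3, e4, e6, e5 (pending dropped) stalls at step 6 — e5 take() → 30 has no legal effect

not linearizable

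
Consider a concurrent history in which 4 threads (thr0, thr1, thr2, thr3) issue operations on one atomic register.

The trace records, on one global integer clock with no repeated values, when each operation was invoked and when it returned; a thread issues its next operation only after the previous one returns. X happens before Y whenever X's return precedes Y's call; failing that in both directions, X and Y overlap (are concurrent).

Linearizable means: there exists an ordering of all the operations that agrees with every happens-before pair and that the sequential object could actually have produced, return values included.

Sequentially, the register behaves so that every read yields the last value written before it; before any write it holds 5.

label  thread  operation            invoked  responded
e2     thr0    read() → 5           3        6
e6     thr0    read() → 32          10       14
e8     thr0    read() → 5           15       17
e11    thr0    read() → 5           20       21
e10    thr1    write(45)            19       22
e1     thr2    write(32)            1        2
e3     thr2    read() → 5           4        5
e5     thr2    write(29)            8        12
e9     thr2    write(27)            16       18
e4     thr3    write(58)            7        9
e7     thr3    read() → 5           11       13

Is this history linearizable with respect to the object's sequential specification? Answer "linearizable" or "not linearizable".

through event 4 a valid linearization exists; event 5 (e3 responding at time 5) ends that
exhaustive check: the 2 completed atomic register ops admit one real-time order; illegal
completion choices over the 1 pending operation (e2) were checked; none helps
for example e1, e3 (pending dropped) fails at step 2: e3 read() → 5 is not legal there

not linearizable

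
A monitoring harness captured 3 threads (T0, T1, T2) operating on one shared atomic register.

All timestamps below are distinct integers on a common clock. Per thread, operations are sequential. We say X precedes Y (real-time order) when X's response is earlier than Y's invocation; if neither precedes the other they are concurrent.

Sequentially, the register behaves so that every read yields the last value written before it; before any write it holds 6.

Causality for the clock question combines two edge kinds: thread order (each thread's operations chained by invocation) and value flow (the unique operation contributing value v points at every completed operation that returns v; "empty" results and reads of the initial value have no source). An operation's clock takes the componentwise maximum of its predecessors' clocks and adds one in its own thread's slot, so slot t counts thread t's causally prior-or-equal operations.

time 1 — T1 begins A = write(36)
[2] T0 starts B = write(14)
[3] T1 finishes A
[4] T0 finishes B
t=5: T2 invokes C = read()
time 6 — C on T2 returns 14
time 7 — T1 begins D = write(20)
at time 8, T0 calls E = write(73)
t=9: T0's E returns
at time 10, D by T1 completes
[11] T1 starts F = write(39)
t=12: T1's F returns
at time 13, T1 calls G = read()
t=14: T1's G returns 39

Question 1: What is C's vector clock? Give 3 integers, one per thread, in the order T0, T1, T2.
(1, 0, 1)

A, invoked 1, has no incoming edges; only T1's bump applies → (0, 1, 0)
B, invoked 2, has no incoming edges; only T0's bump applies → (1, 0, 0)
VC(D, invoked at 7): max of VC(A)=(0, 1, 0), then +1 on thread T1 → (0, 2, 0)
VC(C, invoked at 5): max of VC(B)=(1, 0, 0), then +1 on thread T2 → (1, 0, 1)
VC(E, invoked at 8): max of VC(B)=(1, 0, 0), then +1 on thread T0 → (2, 0, 0)
VC(F, invoked at 11): max of VC(D)=(0, 2, 0), then +1 on thread T1 → (0, 3, 0)
VC(G, invoked at 13): max of VC(F)=(0, 3, 0), then +1 on thread T1 → (0, 4, 0)
target: VC(C) = (1, 0, 1)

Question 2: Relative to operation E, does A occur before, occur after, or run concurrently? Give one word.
before

A spans [1,3], E spans [8,9]
resp(A)=3 < inv(E)=8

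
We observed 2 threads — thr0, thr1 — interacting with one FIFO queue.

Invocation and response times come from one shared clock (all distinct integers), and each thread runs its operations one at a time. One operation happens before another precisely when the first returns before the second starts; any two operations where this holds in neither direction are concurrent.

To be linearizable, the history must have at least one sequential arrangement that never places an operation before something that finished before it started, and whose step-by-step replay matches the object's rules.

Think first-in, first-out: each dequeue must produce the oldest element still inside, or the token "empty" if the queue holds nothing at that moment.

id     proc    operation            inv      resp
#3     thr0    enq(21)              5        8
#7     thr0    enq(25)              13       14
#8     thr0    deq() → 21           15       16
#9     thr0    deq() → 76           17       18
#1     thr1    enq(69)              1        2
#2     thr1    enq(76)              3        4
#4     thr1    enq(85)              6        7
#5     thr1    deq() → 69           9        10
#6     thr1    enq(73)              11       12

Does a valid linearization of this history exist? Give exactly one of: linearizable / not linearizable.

cut after 15 events: linearizable; cut after 16 events (#8 responds, time 16): not linearizable
checked exhaustively: 2 real-time-consistent orders of 8 completed operations, zero legal FIFO queue replays
take #1, #2, #3, #4, #5, #6, #7, #8: step 8 already fails, because #8 deq() → 21 cannot occur there
take #1, #2, #4, #3, #5, #6, #7, #8: step 8 already fails, because #8 deq() → 21 cannot occur there

not linearizable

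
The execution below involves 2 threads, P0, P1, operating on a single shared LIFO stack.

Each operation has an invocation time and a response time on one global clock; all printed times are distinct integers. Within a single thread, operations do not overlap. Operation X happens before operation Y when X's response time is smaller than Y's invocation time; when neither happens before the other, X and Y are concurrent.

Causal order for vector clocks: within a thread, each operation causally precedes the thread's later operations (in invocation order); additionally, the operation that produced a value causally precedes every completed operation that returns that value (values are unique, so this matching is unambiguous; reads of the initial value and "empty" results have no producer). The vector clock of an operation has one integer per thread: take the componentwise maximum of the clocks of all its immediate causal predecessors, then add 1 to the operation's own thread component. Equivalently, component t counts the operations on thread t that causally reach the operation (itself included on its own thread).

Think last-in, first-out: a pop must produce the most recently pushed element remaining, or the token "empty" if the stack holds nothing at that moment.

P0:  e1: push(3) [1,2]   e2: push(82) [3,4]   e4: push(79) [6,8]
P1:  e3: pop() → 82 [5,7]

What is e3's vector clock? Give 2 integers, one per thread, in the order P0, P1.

e1, invoked 1, has no incoming edges; only P0's bump applies → (1, 0)
VC(e2, invoked at 3): max of VC(e1)=(1, 0), then +1 on thread P0 → (2, 0)
VC(e3, invoked at 5): max of VC(e2)=(2, 0), then +1 on thread P1 → (2, 1)
VC(e4, invoked at 6): max of VC(e2)=(2, 0), then +1 on thread P0 → (3, 0)
target: VC(e3) = (2, 1)

(2, 1)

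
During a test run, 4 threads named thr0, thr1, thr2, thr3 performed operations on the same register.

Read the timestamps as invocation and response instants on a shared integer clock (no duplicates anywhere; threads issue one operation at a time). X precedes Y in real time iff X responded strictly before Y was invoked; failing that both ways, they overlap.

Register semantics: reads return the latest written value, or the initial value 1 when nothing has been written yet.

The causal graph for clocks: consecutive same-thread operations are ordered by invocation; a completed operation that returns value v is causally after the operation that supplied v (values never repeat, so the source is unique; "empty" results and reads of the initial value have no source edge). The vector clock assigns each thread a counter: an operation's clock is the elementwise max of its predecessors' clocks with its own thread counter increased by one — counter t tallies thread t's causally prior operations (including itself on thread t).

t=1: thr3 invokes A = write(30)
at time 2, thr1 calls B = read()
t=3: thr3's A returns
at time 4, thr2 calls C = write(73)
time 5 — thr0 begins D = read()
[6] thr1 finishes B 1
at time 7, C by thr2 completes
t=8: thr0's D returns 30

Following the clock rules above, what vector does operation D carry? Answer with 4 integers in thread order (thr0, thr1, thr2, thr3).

no predecessors for A (invoked 1): thr3 increments from zero → (0, 0, 0, 1)
no predecessors for C (invoked 4): thr2 increments from zero → (0, 0, 1, 0)
no predecessors for B (invoked 2): thr1 increments from zero → (0, 1, 0, 0)
merge at D (invoked 5): VC(A)=(0, 0, 0, 1), own-thread bump on thr0 → (1, 0, 0, 1)
target: VC(D) = (1, 0, 0, 1)

(1, 0, 0, 1)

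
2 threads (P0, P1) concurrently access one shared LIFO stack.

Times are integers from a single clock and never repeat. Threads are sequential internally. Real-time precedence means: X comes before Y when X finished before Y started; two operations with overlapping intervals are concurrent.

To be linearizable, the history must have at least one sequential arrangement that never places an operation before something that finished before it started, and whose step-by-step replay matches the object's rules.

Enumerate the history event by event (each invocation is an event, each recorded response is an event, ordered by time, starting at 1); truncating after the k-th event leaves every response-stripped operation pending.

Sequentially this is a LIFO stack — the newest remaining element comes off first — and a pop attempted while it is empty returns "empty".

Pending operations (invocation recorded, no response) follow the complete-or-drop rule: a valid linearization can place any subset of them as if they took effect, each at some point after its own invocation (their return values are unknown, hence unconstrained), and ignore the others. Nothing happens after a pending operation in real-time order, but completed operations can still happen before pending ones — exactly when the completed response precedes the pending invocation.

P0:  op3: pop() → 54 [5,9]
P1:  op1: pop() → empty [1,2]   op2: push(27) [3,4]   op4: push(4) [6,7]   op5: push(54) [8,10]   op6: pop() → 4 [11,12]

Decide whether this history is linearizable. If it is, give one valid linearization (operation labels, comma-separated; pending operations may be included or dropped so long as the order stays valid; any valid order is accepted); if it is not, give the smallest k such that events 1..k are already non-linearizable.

after step 1 (op1 pop() → empty): stack <>
after step 2 (op2 push(27)): stack <27>
after step 3 (op4 push(4)): stack <27,4>
after step 4 (op5 push(54)): stack <27,4,54>
after step 5 (op3 pop() → 54): stack <27,4>
after step 6 (op6 pop() → 4): stack <27>

linearizable — witness: op1, op2, op4, op5, op3, op6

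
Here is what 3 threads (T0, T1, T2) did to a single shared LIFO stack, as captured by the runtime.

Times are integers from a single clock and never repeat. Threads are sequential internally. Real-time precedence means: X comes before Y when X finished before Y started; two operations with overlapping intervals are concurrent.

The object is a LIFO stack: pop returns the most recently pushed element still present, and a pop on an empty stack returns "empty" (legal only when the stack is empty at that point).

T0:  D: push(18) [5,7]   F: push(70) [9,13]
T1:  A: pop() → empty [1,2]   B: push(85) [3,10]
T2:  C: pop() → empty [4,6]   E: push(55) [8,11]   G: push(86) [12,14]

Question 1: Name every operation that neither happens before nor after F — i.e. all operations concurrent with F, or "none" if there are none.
B, E, G

F spans [9,13]; an op avoiding the whole window 9..13 is ordered, any other is concurrent
A [1,2]: before
B [3,10]: concurrent
C [4,6]: before
D [5,7]: before
E [8,11]: concurrent
G [12,14]: concurrent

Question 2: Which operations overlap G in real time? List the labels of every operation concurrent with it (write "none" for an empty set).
F

overlap test against G [12,14]: concurrent iff the interval meets 12..14
A [1,2]: before
B [3,10]: before
C [4,6]: before
D [5,7]: before
E [8,11]: before
F [9,13]: concurrent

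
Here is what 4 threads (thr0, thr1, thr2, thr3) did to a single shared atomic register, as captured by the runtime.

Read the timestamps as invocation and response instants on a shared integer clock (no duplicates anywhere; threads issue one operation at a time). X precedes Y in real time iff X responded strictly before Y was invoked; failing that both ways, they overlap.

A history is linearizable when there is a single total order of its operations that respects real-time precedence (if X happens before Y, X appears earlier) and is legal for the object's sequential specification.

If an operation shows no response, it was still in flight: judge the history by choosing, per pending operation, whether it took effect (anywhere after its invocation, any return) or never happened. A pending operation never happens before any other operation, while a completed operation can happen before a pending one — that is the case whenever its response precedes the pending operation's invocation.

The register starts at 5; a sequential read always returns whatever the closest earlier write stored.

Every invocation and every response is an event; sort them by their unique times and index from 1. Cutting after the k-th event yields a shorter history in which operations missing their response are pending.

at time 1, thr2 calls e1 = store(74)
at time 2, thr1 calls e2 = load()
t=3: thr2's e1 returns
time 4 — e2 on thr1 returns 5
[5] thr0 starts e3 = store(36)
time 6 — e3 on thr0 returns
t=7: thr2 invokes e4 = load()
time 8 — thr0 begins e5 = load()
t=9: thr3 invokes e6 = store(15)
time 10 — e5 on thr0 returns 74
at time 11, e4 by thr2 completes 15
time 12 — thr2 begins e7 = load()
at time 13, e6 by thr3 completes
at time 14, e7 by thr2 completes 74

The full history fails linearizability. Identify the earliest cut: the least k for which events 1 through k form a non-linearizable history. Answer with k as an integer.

a valid linearization of events 1..9 exists, for instance e2, e1, e3:
after step 1 (e2 load() → 5): value 5
after step 2 (e1 store(74)): value 74
after step 3 (e3 store(36)): value 36
once event 10 joins (e5's response, time 10), exhaustive search finds no witness
including or dropping the 2 pending operations (e4, e6) in any combination fails
one such order, e1, e2, e3, e5 (pending dropped), breaks at step 2 where e2 load() → 5 is illegal
one such order, e2, e1, e3, e5 (pending dropped), breaks at step 4 where e5 load() → 74 is illegal

10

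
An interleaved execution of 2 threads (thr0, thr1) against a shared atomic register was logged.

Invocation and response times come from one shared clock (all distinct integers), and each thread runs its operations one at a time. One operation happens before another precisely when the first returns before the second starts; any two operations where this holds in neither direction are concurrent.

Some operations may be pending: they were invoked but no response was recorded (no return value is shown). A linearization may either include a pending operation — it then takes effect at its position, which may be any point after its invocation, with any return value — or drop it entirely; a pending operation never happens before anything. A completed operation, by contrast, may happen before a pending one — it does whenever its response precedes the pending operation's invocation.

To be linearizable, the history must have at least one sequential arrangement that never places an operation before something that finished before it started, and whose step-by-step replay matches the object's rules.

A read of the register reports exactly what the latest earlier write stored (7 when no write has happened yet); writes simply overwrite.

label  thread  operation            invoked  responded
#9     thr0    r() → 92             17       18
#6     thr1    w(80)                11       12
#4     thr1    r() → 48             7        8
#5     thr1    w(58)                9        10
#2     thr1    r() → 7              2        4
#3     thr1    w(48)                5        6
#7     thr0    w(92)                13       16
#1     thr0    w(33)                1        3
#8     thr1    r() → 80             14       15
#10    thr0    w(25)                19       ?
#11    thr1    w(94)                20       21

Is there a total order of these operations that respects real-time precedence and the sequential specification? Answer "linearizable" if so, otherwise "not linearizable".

linearizable

one valid linearization: #2, #1, #3, #4, #5, #6, #8, #7, #9, #10, #11
1. #2 r() → 7, leaving value 7
2. #1 w(33), leaving value 33
3. #3 w(48), leaving value 48
4. #4 r() → 48, leaving value 48
5. #5 w(58), leaving value 58
6. #6 w(80), leaving value 80
7. #8 r() → 80, leaving value 80
8. #7 w(92), leaving value 92
9. #9 r() → 92, leaving value 92
10. #10 w(25) (pending, included), leaving value 25
11. #11 w(94), leaving value 94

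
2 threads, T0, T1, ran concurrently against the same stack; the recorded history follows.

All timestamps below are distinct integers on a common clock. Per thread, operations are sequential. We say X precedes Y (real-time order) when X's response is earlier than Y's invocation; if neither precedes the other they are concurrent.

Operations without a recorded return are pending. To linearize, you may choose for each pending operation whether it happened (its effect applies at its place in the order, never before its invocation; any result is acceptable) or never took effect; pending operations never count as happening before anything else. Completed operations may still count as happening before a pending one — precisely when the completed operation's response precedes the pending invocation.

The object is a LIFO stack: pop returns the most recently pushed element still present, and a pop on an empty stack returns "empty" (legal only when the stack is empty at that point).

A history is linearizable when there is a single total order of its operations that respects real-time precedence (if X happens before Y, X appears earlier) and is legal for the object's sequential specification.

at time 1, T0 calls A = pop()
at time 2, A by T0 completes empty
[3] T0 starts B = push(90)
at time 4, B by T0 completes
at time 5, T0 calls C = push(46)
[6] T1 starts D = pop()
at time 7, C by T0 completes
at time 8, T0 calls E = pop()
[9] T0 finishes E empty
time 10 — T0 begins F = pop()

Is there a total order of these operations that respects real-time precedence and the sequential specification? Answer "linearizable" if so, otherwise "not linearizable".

not linearizable

prefix check: 1..8 passes, 1..9 fails once E's time-9 response joins
a single order respects real time; the 4 completed stack operations fail replay along it
every completion of the 1 pending operation (D) was checked; none linearizes
one such order, A, B, C, E (pending dropped), breaks at step 4 where E pop() → empty is illegal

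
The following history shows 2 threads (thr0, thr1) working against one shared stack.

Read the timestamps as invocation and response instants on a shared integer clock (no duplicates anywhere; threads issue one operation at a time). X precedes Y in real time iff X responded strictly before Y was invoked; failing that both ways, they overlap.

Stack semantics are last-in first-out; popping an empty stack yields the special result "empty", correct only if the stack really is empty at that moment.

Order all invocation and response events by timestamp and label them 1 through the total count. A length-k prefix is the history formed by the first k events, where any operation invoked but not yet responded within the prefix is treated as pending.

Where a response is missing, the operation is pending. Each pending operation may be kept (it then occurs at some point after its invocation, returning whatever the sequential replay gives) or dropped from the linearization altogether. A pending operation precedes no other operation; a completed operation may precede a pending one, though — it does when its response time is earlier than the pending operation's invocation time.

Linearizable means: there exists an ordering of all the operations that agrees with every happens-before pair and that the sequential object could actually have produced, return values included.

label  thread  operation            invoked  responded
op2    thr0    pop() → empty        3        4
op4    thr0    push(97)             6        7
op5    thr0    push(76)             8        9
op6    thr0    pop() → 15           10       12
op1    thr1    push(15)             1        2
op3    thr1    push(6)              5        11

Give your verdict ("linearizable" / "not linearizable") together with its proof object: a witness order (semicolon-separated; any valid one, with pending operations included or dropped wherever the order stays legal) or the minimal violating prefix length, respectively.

events 1..3 are fine; event 4 — the response of op2 at time 4 — makes the prefix non-linearizable
the sole real-time-consistent order of 2 completed operations fails the stack replay
take op1, op2: step 2 already fails, because op2 pop() → empty cannot occur there

not linearizable — minimal violating prefix: 4 events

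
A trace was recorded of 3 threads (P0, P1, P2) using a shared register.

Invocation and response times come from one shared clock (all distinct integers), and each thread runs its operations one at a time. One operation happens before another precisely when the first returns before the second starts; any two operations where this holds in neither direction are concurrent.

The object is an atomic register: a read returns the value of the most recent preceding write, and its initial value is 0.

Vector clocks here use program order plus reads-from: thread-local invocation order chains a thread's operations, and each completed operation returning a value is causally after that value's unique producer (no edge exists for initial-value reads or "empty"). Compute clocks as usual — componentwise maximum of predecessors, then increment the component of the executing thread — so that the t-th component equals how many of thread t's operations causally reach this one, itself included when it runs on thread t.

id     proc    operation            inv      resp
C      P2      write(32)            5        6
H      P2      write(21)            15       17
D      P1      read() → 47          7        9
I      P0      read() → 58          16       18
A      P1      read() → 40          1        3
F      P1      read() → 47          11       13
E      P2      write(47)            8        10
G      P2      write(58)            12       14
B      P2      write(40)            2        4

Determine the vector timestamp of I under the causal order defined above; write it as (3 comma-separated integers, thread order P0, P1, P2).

(1, 0, 4)

B, invoked 2, has no incoming edges; only P2's bump applies → (0, 0, 1)
C (invocation 5): componentwise max over VC(B)=(0, 0, 1), +1 at P2, giving (0, 0, 2)
A (invocation 1): componentwise max over VC(B)=(0, 0, 1), +1 at P1, giving (0, 1, 1)
E (invocation 8): componentwise max over VC(C)=(0, 0, 2), +1 at P2, giving (0, 0, 3)
G (invocation 12): componentwise max over VC(E)=(0, 0, 3), +1 at P2, giving (0, 0, 4)
H (invocation 15): componentwise max over VC(G)=(0, 0, 4), +1 at P2, giving (0, 0, 5)
D (invocation 7): componentwise max over VC(A)=(0, 1, 1), VC(E)=(0, 0, 3), +1 at P1, giving (0, 2, 3)
I (invocation 16): componentwise max over VC(G)=(0, 0, 4), +1 at P0, giving (1, 0, 4)
F (invocation 11): componentwise max over VC(D)=(0, 2, 3), VC(E)=(0, 0, 3), +1 at P1, giving (0, 3, 3)
target: VC(I) = (1, 0, 4)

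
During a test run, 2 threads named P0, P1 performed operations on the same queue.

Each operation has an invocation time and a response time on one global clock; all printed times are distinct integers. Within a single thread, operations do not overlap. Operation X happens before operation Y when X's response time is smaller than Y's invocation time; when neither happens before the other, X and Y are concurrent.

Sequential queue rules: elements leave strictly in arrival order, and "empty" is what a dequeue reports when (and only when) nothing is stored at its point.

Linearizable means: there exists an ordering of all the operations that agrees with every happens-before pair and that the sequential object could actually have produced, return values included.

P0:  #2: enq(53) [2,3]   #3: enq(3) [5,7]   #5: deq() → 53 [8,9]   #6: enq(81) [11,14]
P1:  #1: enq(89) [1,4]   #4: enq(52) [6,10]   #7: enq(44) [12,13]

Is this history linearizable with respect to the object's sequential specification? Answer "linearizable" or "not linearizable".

one valid linearization: #2, #1, #3, #4, #5, #6, #7
after step 1 (#2 enq(53)): queue <53>
after step 2 (#1 enq(89)): queue <53,89>
after step 3 (#3 enq(3)): queue <53,89,3>
after step 4 (#4 enq(52)): queue <53,89,3,52>
after step 5 (#5 deq() → 53): queue <89,3,52>
after step 6 (#6 enq(81)): queue <89,3,52,81>
after step 7 (#7 enq(44)): queue <89,3,52,81,44>

linearizable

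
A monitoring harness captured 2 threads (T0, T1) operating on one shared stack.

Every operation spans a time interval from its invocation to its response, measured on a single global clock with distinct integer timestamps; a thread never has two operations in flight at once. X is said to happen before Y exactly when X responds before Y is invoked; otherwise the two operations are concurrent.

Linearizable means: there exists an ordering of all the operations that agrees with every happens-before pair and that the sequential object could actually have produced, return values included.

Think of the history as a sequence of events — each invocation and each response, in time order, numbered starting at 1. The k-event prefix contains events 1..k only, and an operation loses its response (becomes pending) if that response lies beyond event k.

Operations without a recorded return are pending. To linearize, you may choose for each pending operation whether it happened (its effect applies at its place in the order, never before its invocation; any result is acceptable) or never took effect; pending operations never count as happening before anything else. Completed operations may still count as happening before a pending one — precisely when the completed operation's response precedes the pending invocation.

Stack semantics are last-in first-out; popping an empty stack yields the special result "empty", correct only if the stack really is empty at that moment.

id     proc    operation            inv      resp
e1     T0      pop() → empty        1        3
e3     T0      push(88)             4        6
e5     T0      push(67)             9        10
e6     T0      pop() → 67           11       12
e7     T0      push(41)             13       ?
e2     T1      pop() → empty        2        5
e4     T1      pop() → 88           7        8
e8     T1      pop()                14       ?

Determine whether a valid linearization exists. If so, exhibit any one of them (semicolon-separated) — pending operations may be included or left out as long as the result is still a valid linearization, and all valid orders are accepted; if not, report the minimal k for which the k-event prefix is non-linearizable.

step 1: e1 pop() → empty — stack <>
step 2: e2 pop() → empty — stack <>
step 3: e3 push(88) — stack <88>
step 4: e4 pop() → 88 — stack <>
step 5: e5 push(67) — stack <67>
step 6: e6 pop() → 67 — stack <>

linearizable — witness: e1; e2; e3; e4; e5; e6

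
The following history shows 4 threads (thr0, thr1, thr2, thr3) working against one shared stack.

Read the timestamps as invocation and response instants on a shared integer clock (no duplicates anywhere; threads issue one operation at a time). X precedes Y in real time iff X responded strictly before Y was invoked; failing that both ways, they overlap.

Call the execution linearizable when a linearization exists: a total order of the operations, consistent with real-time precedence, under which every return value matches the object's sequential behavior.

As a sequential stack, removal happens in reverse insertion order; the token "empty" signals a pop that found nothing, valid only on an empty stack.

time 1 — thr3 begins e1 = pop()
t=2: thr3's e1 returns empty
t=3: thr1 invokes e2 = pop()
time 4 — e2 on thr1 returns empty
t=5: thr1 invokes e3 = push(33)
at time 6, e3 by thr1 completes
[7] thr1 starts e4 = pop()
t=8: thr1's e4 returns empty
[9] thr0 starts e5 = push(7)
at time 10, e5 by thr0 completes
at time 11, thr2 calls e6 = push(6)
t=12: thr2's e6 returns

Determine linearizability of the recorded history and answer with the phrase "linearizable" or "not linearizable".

not linearizable

already the first 8 events (up to e4's response at time 8) admit no linearization; the first 7 still do
exactly one order of the 4 completed ops respects real time; the stack replay fails
take e1, e2, e3, e4: step 4 already fails, because e4 pop() → empty cannot occur there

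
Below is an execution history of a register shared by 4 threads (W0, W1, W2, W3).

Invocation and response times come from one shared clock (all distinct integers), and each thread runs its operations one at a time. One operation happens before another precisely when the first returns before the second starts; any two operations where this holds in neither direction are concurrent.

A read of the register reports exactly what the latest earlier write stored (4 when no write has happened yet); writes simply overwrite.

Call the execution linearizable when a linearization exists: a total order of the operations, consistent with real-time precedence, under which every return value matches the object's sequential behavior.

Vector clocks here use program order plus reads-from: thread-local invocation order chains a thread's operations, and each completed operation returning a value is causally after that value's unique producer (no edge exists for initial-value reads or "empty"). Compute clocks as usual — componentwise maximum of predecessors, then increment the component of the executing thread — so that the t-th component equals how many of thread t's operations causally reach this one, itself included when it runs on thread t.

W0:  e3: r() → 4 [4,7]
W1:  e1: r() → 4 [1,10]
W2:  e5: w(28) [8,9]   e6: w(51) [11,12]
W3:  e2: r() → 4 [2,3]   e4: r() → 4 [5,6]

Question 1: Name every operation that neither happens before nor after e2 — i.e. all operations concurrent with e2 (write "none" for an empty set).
overlap test against e2 [2,3]: concurrent iff the interval meets 2..3
e1 [1,10]: concurrent
e3 [4,7]: after
e4 [5,6]: after
e5 [8,9]: after
e6 [11,12]: after

e1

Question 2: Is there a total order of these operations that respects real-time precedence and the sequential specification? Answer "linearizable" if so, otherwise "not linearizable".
witness order: e1, e2, e3, e4, e5, e6
1. e1 r() → 4, leaving value 4
2. e2 r() → 4, leaving value 4
3. e3 r() → 4, leaving value 4
4. e4 r() → 4, leaving value 4
5. e5 w(28), leaving value 28
6. e6 w(51), leaving value 51

linearizable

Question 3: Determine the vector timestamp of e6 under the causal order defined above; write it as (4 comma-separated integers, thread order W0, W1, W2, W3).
invoked at 2, e2 has no predecessors; its own W3 bump gives (0, 0, 0, 1)
invoked at 8, e5 has no predecessors; its own W2 bump gives (0, 0, 1, 0)
invoked at 1, e1 has no predecessors; its own W1 bump gives (0, 1, 0, 0)
invoked at 4, e3 has no predecessors; its own W0 bump gives (1, 0, 0, 0)
VC(e4, invoked at 5): max of VC(e2)=(0, 0, 0, 1), then +1 on thread W3 → (0, 0, 0, 2)
VC(e6, invoked at 11): max of VC(e5)=(0, 0, 1, 0), then +1 on thread W2 → (0, 0, 2, 0)
target: VC(e6) = (0, 0, 2, 0)

(0, 0, 2, 0)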